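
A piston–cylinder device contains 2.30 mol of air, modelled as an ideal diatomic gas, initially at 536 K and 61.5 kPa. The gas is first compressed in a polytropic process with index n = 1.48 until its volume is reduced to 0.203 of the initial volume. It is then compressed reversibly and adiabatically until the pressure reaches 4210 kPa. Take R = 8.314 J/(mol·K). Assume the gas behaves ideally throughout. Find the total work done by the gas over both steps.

V₁ = nRT₁/P₁ = 2.30×8.314×536/61.5 = 167 L.
Step 1 — Polytropic n=1.48: T₂ = T₁(V₁/V₂)^(n−1) = 536×(4.93)^0.48 = 1150 K; P₂ = P₁(V₁/V₂)^n = 651 kPa.
W = (P₁V₁−P₂V₂)/(n−1) = (61.5×167−651×33.8)/0.48 = -24600 J.
ΔU = nCvΔT = 2.30×20.8×(1150−536) = 29500 J.
Q = ΔU + W = 4910 J.
State after step 1: P = 651 kPa, V = 33.8 L, T = 1150 K.
Step 2 — Adiabatic: T₂/T₁ = (P₂/P₁)^((γ−1)/γ) ⇒ T₂ = 1150×(6.46)^0.286 = 1960 K; V₂ = 8.92 L.
ΔU = nCvΔT = 2.30×20.8×(1960−1150) = 38800 J.
Q = 0 for an adiabatic process, so W = −ΔU = -38800 J.
Net over both steps: W = -63400 J, Q = 4910 J, ΔU = 68300 J.

-63400 J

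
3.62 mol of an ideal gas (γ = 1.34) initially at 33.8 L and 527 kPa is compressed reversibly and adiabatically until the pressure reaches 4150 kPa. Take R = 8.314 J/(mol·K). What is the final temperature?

T₁ = P₁V₁/(nR) = 527×33.8/(3.62×8.314) = 592 K.
Adiabatic: T₂/T₁ = (P₂/P₁)^((γ−1)/γ) ⇒ T₂ = 592×(7.87)^0.254 = 999 K; V₂ = 7.25 L.

999 K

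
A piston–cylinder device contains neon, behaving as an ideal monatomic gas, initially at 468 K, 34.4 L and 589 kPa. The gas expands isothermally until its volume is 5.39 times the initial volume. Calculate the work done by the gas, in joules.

n = P₁V₁/(RT₁) = 589×34.4/(8.314×468) = 5.21 mol.
Isothermal: T stays 468 K; PV = const ⇒ V₂ = 185 L, P₂ = 109 kPa.
W = nRT ln(V₂/V₁) = 5.21×8.314×468×ln(5.39) = 34100 J.

34100 J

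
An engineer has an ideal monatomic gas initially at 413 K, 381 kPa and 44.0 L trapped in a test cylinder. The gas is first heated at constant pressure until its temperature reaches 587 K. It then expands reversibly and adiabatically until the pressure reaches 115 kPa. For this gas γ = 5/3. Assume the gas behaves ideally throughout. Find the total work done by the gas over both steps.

n = P₁V₁/(RT₁) = 381×44.0/(8.314×413) = 4.88 mol.
Step 1 — Isobaric: P stays 381 kPa; V/T = const ⇒ T₂ = 587 K, V₂ = 62.5 L.
W = PΔV = 381×(62.5−44.0) kPa·L = 7060 J.
ΔU = nCvΔT = 4.88×12.5×(587−413) = 10600 J.
Q = ΔU + W = nCpΔT = 17700 J.
State after step 1: P = 381 kPa, V = 62.5 L, T = 587 K.
Step 2 — Adiabatic: T₂/T₁ = (P₂/P₁)^((γ−1)/γ) ⇒ T₂ = 587×(0.302)^0.400 = 364 K; V₂ = 128 L.
ΔU = nCvΔT = 4.88×12.5×(364−587) = -13600 J.
Q = 0 for an adiabatic process, so W = −ΔU = 13600 J.
Net over both steps: W = 20700 J, Q = 17700 J, ΔU = -3010 J.

20700 J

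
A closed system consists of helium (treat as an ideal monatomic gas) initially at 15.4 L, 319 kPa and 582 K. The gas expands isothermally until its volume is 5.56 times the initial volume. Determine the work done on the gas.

-8430 J

n = P₁V₁/(RT₁) = 319×15.4/(8.314×582) = 1.02 mol.
Isothermal: T stays 582 K; PV = const ⇒ V₂ = 85.6 L, P₂ = 57.4 kPa.
W = nRT ln(V₂/V₁) = 1.02×8.314×582×ln(5.56) = 8430 J.
Work done on the gas = −W_by = -8430 J.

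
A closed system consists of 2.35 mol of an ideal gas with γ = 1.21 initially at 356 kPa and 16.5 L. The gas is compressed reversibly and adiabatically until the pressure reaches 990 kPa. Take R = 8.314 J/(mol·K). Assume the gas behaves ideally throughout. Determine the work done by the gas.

-5430 J

T₁ = P₁V₁/(nR) = 356×16.5/(2.35×8.314) = 301 K.
Adiabatic: T₂/T₁ = (P₂/P₁)^((γ−1)/γ) ⇒ T₂ = 301×(2.78)^0.174 = 359 K; V₂ = 7.09 L.
ΔU = nCvΔT = 2.35×39.6×(359−301) = 5430 J.
Q = 0 for an adiabatic process, so W = −ΔU = -5430 J.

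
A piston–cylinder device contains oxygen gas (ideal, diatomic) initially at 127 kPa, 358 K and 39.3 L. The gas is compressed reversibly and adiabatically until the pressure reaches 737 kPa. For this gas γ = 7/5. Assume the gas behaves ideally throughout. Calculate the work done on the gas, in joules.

8140 J

n = P₁V₁/(RT₁) = 127×39.3/(8.314×358) = 1.68 mol.
Adiabatic: T₂/T₁ = (P₂/P₁)^((γ−1)/γ) ⇒ T₂ = 358×(5.80)^0.286 = 592 K; V₂ = 11.2 L.
ΔU = nCvΔT = 1.68×20.8×(592−358) = 8140 J.
Q = 0 for an adiabatic process, so W = −ΔU = -8140 J.
Work done on the gas = −W_by = 8140 J.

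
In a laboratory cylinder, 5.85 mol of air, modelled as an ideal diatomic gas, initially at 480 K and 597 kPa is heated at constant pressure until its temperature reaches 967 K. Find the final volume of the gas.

V₁ = nRT₁/P₁ = 5.85×8.314×480/597 = 39.1 L.
Isobaric: P stays 597 kPa; V/T = const ⇒ T₂ = 967 K, V₂ = 78.8 L.

78.8 L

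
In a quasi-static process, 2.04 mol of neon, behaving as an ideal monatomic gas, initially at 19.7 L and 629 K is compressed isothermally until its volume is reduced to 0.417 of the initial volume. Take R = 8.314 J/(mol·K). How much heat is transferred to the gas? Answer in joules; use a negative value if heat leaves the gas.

-9330 J

P₁ = nRT₁/V₁ = 2.04×8.314×629/19.7 = 542 kPa.
Isothermal: T stays 629 K; PV = const ⇒ V₂ = 8.21 L, P₂ = 1300 kPa.
ΔU = 0 (ideal gas, T constant).
W = nRT ln(V₂/V₁) = 2.04×8.314×629×ln(0.417) = -9330 J.
Q = ΔU + W = -9330 J.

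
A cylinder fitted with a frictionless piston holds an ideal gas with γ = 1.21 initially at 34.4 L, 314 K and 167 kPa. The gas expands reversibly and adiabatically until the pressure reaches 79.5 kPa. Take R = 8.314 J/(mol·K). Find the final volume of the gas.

Adiabatic: T₂/T₁ = (P₂/P₁)^((γ−1)/γ) ⇒ T₂ = 314×(0.476)^0.174 = 276 K; V₂ = 63.5 L.

63.5 L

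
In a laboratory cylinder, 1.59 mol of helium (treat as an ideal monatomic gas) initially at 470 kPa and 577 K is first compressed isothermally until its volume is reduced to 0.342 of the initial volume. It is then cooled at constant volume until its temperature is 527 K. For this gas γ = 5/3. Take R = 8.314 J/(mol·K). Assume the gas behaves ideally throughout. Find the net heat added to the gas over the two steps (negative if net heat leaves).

-9180 J

V₁ = nRT₁/P₁ = 1.59×8.314×577/470 = 16.2 L.
Step 1 — Isothermal: T stays 577 K; PV = const ⇒ V₂ = 5.55 L, P₂ = 1370 kPa.
ΔU = 0 (ideal gas, T constant).
W = nRT ln(V₂/V₁) = 1.59×8.314×577×ln(0.342) = -8180 J.
Q = ΔU + W = -8180 J.
State after step 1: P = 1370 kPa, V = 5.55 L, T = 577 K.
Step 2 — Isochoric: V stays 5.55 L; P/T = const ⇒ T₂ = 527 K, P₂ = 1260 kPa.
W = 0 (no volume change).
ΔU = nCvΔT = 1.59×12.5×(527−577) = -991 J.
Q = ΔU = -991 J.
Net over both steps: W = -8180 J, Q = -9180 J, ΔU = -991 J.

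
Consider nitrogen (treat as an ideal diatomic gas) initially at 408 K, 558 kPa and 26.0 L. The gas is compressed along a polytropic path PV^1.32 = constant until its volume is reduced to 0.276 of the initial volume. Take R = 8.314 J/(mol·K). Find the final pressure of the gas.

Polytropic n=1.32: T₂ = T₁(V₁/V₂)^(n−1) = 408×(3.62)^0.32 = 616 K; P₂ = P₁(V₁/V₂)^n = 3050 kPa.

3050 kPa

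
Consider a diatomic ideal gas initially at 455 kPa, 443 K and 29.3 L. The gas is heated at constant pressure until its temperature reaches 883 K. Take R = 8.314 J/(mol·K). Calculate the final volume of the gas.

58.4 L

Isobaric: P stays 455 kPa; V/T = const ⇒ T₂ = 883 K, V₂ = 58.4 L.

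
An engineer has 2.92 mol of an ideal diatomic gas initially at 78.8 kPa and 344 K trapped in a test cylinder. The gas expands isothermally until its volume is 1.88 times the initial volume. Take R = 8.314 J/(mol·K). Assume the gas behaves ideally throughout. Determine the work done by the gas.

V₁ = nRT₁/P₁ = 2.92×8.314×344/78.8 = 106 L.
Isothermal: T stays 344 K; PV = const ⇒ V₂ = 199 L, P₂ = 41.9 kPa.
W = nRT ln(V₂/V₁) = 2.92×8.314×344×ln(1.88) = 5270 J.

5270 J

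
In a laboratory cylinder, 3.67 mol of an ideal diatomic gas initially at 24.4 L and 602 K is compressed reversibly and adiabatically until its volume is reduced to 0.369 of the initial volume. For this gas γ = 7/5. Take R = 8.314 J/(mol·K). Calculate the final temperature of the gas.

897 K

P₁ = nRT₁/V₁ = 3.67×8.314×602/24.4 = 753 kPa.
Adiabatic: TV^(γ−1) = const ⇒ T₂ = 602×(2.71)^0.400 = 897 K; PV^γ = const ⇒ P₂ = 3040 kPa.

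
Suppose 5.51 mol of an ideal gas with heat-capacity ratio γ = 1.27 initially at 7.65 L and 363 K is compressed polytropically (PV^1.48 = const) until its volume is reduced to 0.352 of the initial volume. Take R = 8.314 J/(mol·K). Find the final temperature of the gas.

599 K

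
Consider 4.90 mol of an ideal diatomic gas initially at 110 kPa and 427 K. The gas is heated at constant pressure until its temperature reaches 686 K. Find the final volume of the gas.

254 L

V₁ = nRT₁/P₁ = 4.90×8.314×427/110 = 158 L.
Isobaric: P stays 110 kPa; V/T = const ⇒ T₂ = 686 K, V₂ = 254 L.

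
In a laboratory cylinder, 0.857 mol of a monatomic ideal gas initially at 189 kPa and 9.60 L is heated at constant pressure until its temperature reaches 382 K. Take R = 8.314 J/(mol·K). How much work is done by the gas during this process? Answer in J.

T₁ = P₁V₁/(nR) = 189×9.60/(0.857×8.314) = 255 K.
Isobaric: P stays 189 kPa; V/T = const ⇒ T₂ = 382 K, V₂ = 14.4 L.
W = PΔV = 189×(14.4−9.60) kPa·L = 907 J.

907 J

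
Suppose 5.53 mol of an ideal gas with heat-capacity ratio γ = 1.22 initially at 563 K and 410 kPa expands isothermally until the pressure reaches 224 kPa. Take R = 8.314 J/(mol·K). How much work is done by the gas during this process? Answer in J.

15600 J

V₁ = nRT₁/P₁ = 5.53×8.314×563/410 = 63.1 L.
Isothermal: T stays 563 K; PV = const ⇒ V₂ = 116 L, P₂ = 224 kPa.
W = nRT ln(V₂/V₁) = 5.53×8.314×563×ln(1.83) = 15600 J.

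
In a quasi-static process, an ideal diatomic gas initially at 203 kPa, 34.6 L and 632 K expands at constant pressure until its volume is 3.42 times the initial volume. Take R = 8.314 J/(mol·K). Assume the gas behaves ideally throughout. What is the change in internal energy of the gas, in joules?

42500 J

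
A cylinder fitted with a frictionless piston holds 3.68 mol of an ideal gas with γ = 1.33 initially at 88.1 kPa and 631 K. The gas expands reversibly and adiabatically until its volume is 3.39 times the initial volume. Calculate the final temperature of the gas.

V₁ = nRT₁/P₁ = 3.68×8.314×631/88.1 = 219 L.
Adiabatic: TV^(γ−1) = const ⇒ T₂ = 631×(0.295)^0.330 = 422 K; PV^γ = const ⇒ P₂ = 17.4 kPa.

422 K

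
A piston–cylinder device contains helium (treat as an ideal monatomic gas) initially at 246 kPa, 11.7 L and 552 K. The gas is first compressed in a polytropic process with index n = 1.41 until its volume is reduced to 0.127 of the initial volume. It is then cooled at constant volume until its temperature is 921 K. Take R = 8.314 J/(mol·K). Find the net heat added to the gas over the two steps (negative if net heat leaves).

-6450 J

n = P₁V₁/(RT₁) = 246×11.7/(8.314×552) = 0.627 mol.
Step 1 — Polytropic n=1.41: T₂ = T₁(V₁/V₂)^(n−1) = 552×(7.87)^0.41 = 1290 K; P₂ = P₁(V₁/V₂)^n = 4510 kPa.
W = (P₁V₁−P₂V₂)/(n−1) = (246×11.7−4510×1.49)/0.41 = -9340 J.
ΔU = nCvΔT = 0.627×12.5×(1290−552) = 5740 J.
Q = ΔU + W = -3600 J.
State after step 1: P = 4510 kPa, V = 1.49 L, T = 1290 K.
Step 2 — Isochoric: V stays 1.49 L; P/T = const ⇒ T₂ = 921 K, P₂ = 3230 kPa.
W = 0 (no volume change).
ΔU = nCvΔT = 0.627×12.5×(921−1290) = -2860 J.
Q = ΔU = -2860 J.
Net over both steps: W = -9340 J, Q = -6450 J, ΔU = 2890 J.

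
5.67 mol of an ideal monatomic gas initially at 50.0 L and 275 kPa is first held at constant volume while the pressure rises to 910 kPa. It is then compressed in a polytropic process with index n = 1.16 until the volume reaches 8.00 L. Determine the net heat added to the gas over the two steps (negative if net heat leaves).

-26000 J

T₁ = P₁V₁/(nR) = 275×50.0/(5.67×8.314) = 292 K.
Step 1 — Isochoric: V stays 50.0 L; P/T = const ⇒ T₂ = 965 K, P₂ = 910 kPa.
W = 0 (no volume change).
ΔU = nCvΔT = 5.67×12.5×(965−292) = 47600 J.
Q = ΔU = 47600 J.
State after step 1: P = 910 kPa, V = 50.0 L, T = 965 K.
Step 2 — Polytropic n=1.16: T₂ = T₁(V₁/V₂)^(n−1) = 965×(6.25)^0.16 = 1290 K; P₂ = P₁(V₁/V₂)^n = 7630 kPa.
W = (P₁V₁−P₂V₂)/(n−1) = (910×50.0−7630×8.00)/0.16 = -96900 J.
ΔU = nCvΔT = 5.67×12.5×(1290−965) = 23300 J.
Q = ΔU + W = -73600 J.
Net over both steps: W = -96900 J, Q = -26000 J, ΔU = 70900 J.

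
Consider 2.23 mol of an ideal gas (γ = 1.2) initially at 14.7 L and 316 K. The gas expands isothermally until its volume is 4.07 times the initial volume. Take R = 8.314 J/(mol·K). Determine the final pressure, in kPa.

P₁ = nRT₁/V₁ = 2.23×8.314×316/14.7 = 399 kPa.
Isothermal: T stays 316 K; PV = const ⇒ V₂ = 59.8 L, P₂ = 97.9 kPa.

97.9 kPa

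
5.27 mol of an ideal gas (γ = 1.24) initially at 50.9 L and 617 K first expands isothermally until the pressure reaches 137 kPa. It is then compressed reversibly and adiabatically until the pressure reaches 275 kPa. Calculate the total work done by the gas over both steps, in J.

20400 J

P₁ = nRT₁/V₁ = 5.27×8.314×617/50.9 = 531 kPa.
Step 1 — Isothermal: T stays 617 K; PV = const ⇒ V₂ = 197 L, P₂ = 137 kPa.
ΔU = 0 (ideal gas, T constant).
W = nRT ln(V₂/V₁) = 5.27×8.314×617×ln(3.88) = 36600 J.
Q = ΔU + W = 36600 J.
State after step 1: P = 137 kPa, V = 197 L, T = 617 K.
Step 2 — Adiabatic: T₂/T₁ = (P₂/P₁)^((γ−1)/γ) ⇒ T₂ = 617×(2.01)^0.194 = 706 K; V₂ = 112 L.
ΔU = nCvΔT = 5.27×34.6×(706−617) = 16300 J.
Q = 0 for an adiabatic process, so W = −ΔU = -16300 J.
Net over both steps: W = 20400 J, Q = 36600 J, ΔU = 16300 J.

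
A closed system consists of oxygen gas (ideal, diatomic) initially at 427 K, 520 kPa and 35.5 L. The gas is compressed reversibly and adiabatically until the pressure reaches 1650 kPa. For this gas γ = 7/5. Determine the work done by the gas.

n = P₁V₁/(RT₁) = 520×35.5/(8.314×427) = 5.20 mol.
Adiabatic: T₂/T₁ = (P₂/P₁)^((γ−1)/γ) ⇒ T₂ = 427×(3.17)^0.286 = 594 K; V₂ = 15.6 L.
ΔU = nCvΔT = 5.20×20.8×(594−427) = 18000 J.
Q = 0 for an adiabatic process, so W = −ΔU = -18000 J.

-18000 J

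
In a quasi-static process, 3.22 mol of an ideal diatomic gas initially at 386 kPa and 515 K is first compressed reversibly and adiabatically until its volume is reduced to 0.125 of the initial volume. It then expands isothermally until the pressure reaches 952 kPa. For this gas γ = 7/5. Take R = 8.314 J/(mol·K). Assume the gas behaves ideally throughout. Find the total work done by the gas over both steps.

18900 J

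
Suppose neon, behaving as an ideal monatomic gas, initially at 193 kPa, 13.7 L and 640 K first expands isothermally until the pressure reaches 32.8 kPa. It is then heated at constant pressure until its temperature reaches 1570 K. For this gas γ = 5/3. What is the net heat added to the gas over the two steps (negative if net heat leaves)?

14300 J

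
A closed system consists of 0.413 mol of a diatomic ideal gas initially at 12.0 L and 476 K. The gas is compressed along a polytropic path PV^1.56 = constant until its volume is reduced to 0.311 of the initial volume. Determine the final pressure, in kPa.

842 kPa

P₁ = nRT₁/V₁ = 0.413×8.314×476/12.0 = 136 kPa.
Polytropic n=1.56: T₂ = T₁(V₁/V₂)^(n−1) = 476×(3.22)^0.56 = 916 K; P₂ = P₁(V₁/V₂)^n = 842 kPa.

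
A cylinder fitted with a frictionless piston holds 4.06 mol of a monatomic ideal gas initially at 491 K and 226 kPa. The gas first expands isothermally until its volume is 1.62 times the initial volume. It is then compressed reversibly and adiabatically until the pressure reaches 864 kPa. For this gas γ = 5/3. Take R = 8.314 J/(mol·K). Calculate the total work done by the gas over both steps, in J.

-18700 J

V₁ = nRT₁/P₁ = 4.06×8.314×491/226 = 73.3 L.
Step 1 — Isothermal: T stays 491 K; PV = const ⇒ V₂ = 119 L, P₂ = 140 kPa.
ΔU = 0 (ideal gas, T constant).
W = nRT ln(V₂/V₁) = 4.06×8.314×491×ln(1.62) = 8000 J.
Q = ΔU + W = 8000 J.
State after step 1: P = 140 kPa, V = 119 L, T = 491 K.
Step 2 — Adiabatic: T₂/T₁ = (P₂/P₁)^((γ−1)/γ) ⇒ T₂ = 491×(6.19)^0.400 = 1020 K; V₂ = 39.8 L.
ΔU = nCvΔT = 4.06×12.5×(1020−491) = 26700 J.
Q = 0 for an adiabatic process, so W = −ΔU = -26700 J.
Net over both steps: W = -18700 J, Q = 8000 J, ΔU = 26700 J.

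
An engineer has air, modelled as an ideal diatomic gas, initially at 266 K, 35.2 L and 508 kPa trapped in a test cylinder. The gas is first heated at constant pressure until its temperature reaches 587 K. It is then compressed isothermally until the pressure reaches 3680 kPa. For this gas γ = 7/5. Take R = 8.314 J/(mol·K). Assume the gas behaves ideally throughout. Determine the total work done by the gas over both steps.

-56600 J

n = P₁V₁/(RT₁) = 508×35.2/(8.314×266) = 8.09 mol.
Step 1 — Isobaric: P stays 508 kPa; V/T = const ⇒ T₂ = 587 K, V₂ = 77.7 L.
W = PΔV = 508×(77.7−35.2) kPa·L = 21600 J.
ΔU = nCvΔT = 8.09×20.8×(587−266) = 53900 J.
Q = ΔU + W = nCpΔT = 75500 J.
State after step 1: P = 508 kPa, V = 77.7 L, T = 587 K.
Step 2 — Isothermal: T stays 587 K; PV = const ⇒ V₂ = 10.7 L, P₂ = 3680 kPa.
ΔU = 0 (ideal gas, T constant).
W = nRT ln(V₂/V₁) = 8.09×8.314×587×ln(0.138) = -78100 J.
Q = ΔU + W = -78100 J.
Net over both steps: W = -56600 J, Q = -2610 J, ΔU = 53900 J.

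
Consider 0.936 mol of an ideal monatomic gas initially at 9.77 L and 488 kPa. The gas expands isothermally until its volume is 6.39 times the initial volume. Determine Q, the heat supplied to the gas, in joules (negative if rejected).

8840 J

T₁ = P₁V₁/(nR) = 488×9.77/(0.936×8.314) = 613 K.
Isothermal: T stays 613 K; PV = const ⇒ V₂ = 62.4 L, P₂ = 76.4 kPa.
ΔU = 0 (ideal gas, T constant).
W = nRT ln(V₂/V₁) = 0.936×8.314×613×ln(6.39) = 8840 J.
Q = ΔU + W = 8840 J.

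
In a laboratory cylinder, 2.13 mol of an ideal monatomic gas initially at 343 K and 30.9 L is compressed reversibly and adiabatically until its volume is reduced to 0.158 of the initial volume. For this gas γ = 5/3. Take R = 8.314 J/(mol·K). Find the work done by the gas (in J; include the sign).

-22100 J

P₁ = nRT₁/V₁ = 2.13×8.314×343/30.9 = 197 kPa.
Adiabatic: TV^(γ−1) = const ⇒ T₂ = 343×(6.33)^0.667 = 1170 K; PV^γ = const ⇒ P₂ = 4260 kPa.
ΔU = nCvΔT = 2.13×12.5×(1170−343) = 22100 J.
Q = 0 for an adiabatic process, so W = −ΔU = -22100 J.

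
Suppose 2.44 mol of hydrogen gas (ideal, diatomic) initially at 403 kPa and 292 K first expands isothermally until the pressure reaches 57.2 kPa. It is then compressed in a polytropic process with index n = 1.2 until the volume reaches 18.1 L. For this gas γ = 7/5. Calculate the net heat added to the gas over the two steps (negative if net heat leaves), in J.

V₁ = nRT₁/P₁ = 2.44×8.314×292/403 = 14.7 L.
Step 1 — Isothermal: T stays 292 K; PV = const ⇒ V₂ = 104 L, P₂ = 57.2 kPa.
ΔU = 0 (ideal gas, T constant).
W = nRT ln(V₂/V₁) = 2.44×8.314×292×ln(7.05) = 11600 J.
Q = ΔU + W = 11600 J.
State after step 1: P = 57.2 kPa, V = 104 L, T = 292 K.
Step 2 — Polytropic n=1.2: T₂ = T₁(V₁/V₂)^(n−1) = 292×(5.72)^0.20 = 414 K; P₂ = P₁(V₁/V₂)^n = 464 kPa.
W = (P₁V₁−P₂V₂)/(n−1) = (57.2×104−464×18.1)/0.20 = -12400 J.
ΔU = nCvΔT = 2.44×20.8×(414−292) = 6180 J.
Q = ΔU + W = -6180 J.
Net over both steps: W = -798 J, Q = 5380 J, ΔU = 6180 J.

5380 J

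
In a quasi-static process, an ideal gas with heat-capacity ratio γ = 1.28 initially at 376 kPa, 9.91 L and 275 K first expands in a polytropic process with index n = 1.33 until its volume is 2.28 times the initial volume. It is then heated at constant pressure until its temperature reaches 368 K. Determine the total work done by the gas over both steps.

4840 J

n = P₁V₁/(RT₁) = 376×9.91/(8.314×275) = 1.63 mol.
Step 1 — Polytropic n=1.33: T₂ = T₁(V₁/V₂)^(n−1) = 275×(0.439)^0.33 = 210 K; P₂ = P₁(V₁/V₂)^n = 126 kPa.
W = (P₁V₁−P₂V₂)/(n−1) = (376×9.91−126×22.6)/0.33 = 2690 J.
ΔU = nCvΔT = 1.63×29.7×(210−275) = -3170 J.
Q = ΔU + W = -480 J.
State after step 1: P = 126 kPa, V = 22.6 L, T = 210 K.
Step 2 — Isobaric: P stays 126 kPa; V/T = const ⇒ T₂ = 368 K, V₂ = 39.7 L.
W = PΔV = 126×(39.7−22.6) kPa·L = 2150 J.
ΔU = nCvΔT = 1.63×29.7×(368−210) = 7670 J.
Q = ΔU + W = nCpΔT = 9820 J.
Net over both steps: W = 4840 J, Q = 9340 J, ΔU = 4500 J.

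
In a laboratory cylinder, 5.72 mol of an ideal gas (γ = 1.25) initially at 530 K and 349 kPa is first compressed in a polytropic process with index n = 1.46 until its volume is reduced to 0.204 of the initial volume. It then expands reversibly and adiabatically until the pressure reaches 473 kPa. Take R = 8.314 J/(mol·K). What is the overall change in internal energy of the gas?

39100 J

V₁ = nRT₁/P₁ = 5.72×8.314×530/349 = 72.2 L.
Step 1 — Polytropic n=1.46: T₂ = T₁(V₁/V₂)^(n−1) = 530×(4.90)^0.46 = 1100 K; P₂ = P₁(V₁/V₂)^n = 3550 kPa.
W = (P₁V₁−P₂V₂)/(n−1) = (349×72.2−3550×14.7)/0.46 = -59000 J.
ΔU = nCvΔT = 5.72×33.3×(1100−530) = 109000 J.
Q = ΔU + W = 49600 J.
State after step 1: P = 3550 kPa, V = 14.7 L, T = 1100 K.
Step 2 — Adiabatic: T₂/T₁ = (P₂/P₁)^((γ−1)/γ) ⇒ T₂ = 1100×(0.133)^0.200 = 736 K; V₂ = 74.0 L.
ΔU = nCvΔT = 5.72×33.3×(736−1100) = -69500 J.
Q = 0 for an adiabatic process, so W = −ΔU = 69500 J.
Net over both steps: W = 10500 J, Q = 49600 J, ΔU = 39100 J.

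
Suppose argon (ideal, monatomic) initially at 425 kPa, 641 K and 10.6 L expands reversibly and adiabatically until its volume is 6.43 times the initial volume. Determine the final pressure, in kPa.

Adiabatic: TV^(γ−1) = const ⇒ T₂ = 641×(0.156)^0.667 = 185 K; PV^γ = const ⇒ P₂ = 19.1 kPa.

19.1 kPa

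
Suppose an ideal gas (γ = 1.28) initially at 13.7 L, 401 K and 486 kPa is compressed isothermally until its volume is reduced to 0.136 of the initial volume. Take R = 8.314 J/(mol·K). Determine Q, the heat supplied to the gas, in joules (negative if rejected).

n = P₁V₁/(RT₁) = 486×13.7/(8.314×401) = 2.00 mol.
Isothermal: T stays 401 K; PV = const ⇒ V₂ = 1.86 L, P₂ = 3570 kPa.
ΔU = 0 (ideal gas, T constant).
W = nRT ln(V₂/V₁) = 2.00×8.314×401×ln(0.136) = -13300 J.
Q = ΔU + W = -13300 J.

-13300 J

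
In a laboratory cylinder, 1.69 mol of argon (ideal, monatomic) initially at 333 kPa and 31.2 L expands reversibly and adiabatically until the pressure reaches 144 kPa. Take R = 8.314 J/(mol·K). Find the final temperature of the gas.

T₁ = P₁V₁/(nR) = 333×31.2/(1.69×8.314) = 739 K.
Adiabatic: T₂/T₁ = (P₂/P₁)^((γ−1)/γ) ⇒ T₂ = 739×(0.432)^0.400 = 529 K; V₂ = 51.6 L.

529 K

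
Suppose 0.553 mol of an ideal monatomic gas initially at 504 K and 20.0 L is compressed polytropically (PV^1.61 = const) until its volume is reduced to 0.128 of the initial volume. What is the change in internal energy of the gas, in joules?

P₁ = nRT₁/V₁ = 0.553×8.314×504/20.0 = 116 kPa.
Polytropic n=1.61: T₂ = T₁(V₁/V₂)^(n−1) = 504×(7.81)^0.61 = 1770 K; P₂ = P₁(V₁/V₂)^n = 3170 kPa.
For an ideal gas ΔU = nCvΔT with Cv = (3/2)R = 12.5 J/(mol·K).
ΔU = 0.553×12.5×(1770−504) = 8700 J.

8700 J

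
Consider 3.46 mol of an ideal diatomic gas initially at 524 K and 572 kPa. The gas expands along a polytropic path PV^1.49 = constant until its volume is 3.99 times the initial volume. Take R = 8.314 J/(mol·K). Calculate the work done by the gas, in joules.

15100 J

V₁ = nRT₁/P₁ = 3.46×8.314×524/572 = 26.4 L.
Polytropic n=1.49: T₂ = T₁(V₁/V₂)^(n−1) = 524×(0.251)^0.49 = 266 K; P₂ = P₁(V₁/V₂)^n = 72.8 kPa.
W = (P₁V₁−P₂V₂)/(n−1) = (572×26.4−72.8×105)/0.49 = 15100 J.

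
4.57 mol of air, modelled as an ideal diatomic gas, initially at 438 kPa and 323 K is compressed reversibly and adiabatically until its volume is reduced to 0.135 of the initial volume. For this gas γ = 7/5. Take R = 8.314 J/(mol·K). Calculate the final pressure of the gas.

7230 kPa

V₁ = nRT₁/P₁ = 4.57×8.314×323/438 = 28.0 L.
Adiabatic: TV^(γ−1) = const ⇒ T₂ = 323×(7.41)^0.400 = 720 K; PV^γ = const ⇒ P₂ = 7230 kPa.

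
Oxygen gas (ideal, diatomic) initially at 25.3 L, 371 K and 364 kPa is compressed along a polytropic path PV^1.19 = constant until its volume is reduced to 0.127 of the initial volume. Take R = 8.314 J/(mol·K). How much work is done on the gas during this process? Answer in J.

23300 J

n = P₁V₁/(RT₁) = 364×25.3/(8.314×371) = 2.99 mol.
Polytropic n=1.19: T₂ = T₁(V₁/V₂)^(n−1) = 371×(7.87)^0.19 = 549 K; P₂ = P₁(V₁/V₂)^n = 4240 kPa.
W = (P₁V₁−P₂V₂)/(n−1) = (364×25.3−4240×3.21)/0.19 = -23300 J.
Work done on the gas = −W_by = 23300 J.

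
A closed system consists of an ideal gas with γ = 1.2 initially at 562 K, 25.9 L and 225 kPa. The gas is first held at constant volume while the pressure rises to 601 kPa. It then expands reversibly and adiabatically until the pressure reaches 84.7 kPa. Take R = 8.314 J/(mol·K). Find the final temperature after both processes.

1080 K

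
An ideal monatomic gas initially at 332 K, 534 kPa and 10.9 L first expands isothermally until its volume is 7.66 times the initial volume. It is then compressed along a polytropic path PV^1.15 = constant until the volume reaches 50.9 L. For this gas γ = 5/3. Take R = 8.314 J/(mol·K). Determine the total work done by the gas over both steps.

8860 J

n = P₁V₁/(RT₁) = 534×10.9/(8.314×332) = 2.11 mol.
Step 1 — Isothermal: T stays 332 K; PV = const ⇒ V₂ = 83.5 L, P₂ = 69.7 kPa.
ΔU = 0 (ideal gas, T constant).
W = nRT ln(V₂/V₁) = 2.11×8.314×332×ln(7.66) = 11900 J.
Q = ΔU + W = 11900 J.
State after step 1: P = 69.7 kPa, V = 83.5 L, T = 332 K.
Step 2 — Polytropic n=1.15: T₂ = T₁(V₁/V₂)^(n−1) = 332×(1.64)^0.15 = 358 K; P₂ = P₁(V₁/V₂)^n = 123 kPa.
W = (P₁V₁−P₂V₂)/(n−1) = (69.7×83.5−123×50.9)/0.15 = -2990 J.
ΔU = nCvΔT = 2.11×12.5×(358−332) = 673 J.
Q = ΔU + W = -2320 J.
Net over both steps: W = 8860 J, Q = 9530 J, ΔU = 673 J.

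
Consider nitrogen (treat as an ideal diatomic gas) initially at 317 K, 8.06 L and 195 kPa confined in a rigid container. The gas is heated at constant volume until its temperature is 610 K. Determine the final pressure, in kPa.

375 kPa

Isochoric: V stays 8.06 L; P/T = const ⇒ T₂ = 610 K, P₂ = 375 kPa.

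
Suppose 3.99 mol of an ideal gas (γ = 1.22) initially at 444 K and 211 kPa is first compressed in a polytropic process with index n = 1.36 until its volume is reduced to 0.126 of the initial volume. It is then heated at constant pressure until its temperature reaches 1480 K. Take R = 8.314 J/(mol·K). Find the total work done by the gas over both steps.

-27300 J

V₁ = nRT₁/P₁ = 3.99×8.314×444/211 = 69.8 L.
Step 1 — Polytropic n=1.36: T₂ = T₁(V₁/V₂)^(n−1) = 444×(7.94)^0.36 = 936 K; P₂ = P₁(V₁/V₂)^n = 3530 kPa.
W = (P₁V₁−P₂V₂)/(n−1) = (211×69.8−3530×8.80)/0.36 = -45300 J.
ΔU = nCvΔT = 3.99×37.8×(936−444) = 74200 J.
Q = ΔU + W = 28800 J.
State after step 1: P = 3530 kPa, V = 8.80 L, T = 936 K.
Step 2 — Isobaric: P stays 3530 kPa; V/T = const ⇒ T₂ = 1480 K, V₂ = 13.9 L.
W = PΔV = 3530×(13.9−8.80) kPa·L = 18000 J.
ΔU = nCvΔT = 3.99×37.8×(1480−936) = 82000 J.
Q = ΔU + W = nCpΔT = 100000 J.
Net over both steps: W = -27300 J, Q = 129000 J, ΔU = 156000 J.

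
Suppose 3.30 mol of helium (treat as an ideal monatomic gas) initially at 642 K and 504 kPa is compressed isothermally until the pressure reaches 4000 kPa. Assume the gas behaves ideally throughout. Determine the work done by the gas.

V₁ = nRT₁/P₁ = 3.30×8.314×642/504 = 34.9 L.
Isothermal: T stays 642 K; PV = const ⇒ V₂ = 4.40 L, P₂ = 4000 kPa.
W = nRT ln(V₂/V₁) = 3.30×8.314×642×ln(0.126) = -36500 J.

-36500 J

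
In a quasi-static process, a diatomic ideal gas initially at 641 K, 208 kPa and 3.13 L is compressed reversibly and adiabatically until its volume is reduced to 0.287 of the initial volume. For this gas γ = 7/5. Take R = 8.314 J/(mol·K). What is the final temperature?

Adiabatic: TV^(γ−1) = const ⇒ T₂ = 641×(3.48)^0.400 = 1060 K; PV^γ = const ⇒ P₂ = 1190 kPa.

1060 K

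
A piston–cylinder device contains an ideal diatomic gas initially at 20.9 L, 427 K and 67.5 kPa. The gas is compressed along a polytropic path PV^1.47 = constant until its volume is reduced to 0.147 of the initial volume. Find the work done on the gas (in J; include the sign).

4390 J

n = P₁V₁/(RT₁) = 67.5×20.9/(8.314×427) = 0.397 mol.
Polytropic n=1.47: T₂ = T₁(V₁/V₂)^(n−1) = 427×(6.80)^0.47 = 1050 K; P₂ = P₁(V₁/V₂)^n = 1130 kPa.
W = (P₁V₁−P₂V₂)/(n−1) = (67.5×20.9−1130×3.07)/0.47 = -4390 J.
Work done on the gas = −W_by = 4390 J.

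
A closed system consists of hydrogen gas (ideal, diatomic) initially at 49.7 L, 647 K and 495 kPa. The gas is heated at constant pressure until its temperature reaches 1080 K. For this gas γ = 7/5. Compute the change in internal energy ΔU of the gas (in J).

41200 J

n = P₁V₁/(RT₁) = 495×49.7/(8.314×647) = 4.57 mol.
Isobaric: P stays 495 kPa; V/T = const ⇒ T₂ = 1080 K, V₂ = 83.0 L.
For an ideal gas ΔU = nCvΔT with Cv = (5/2)R = 20.8 J/(mol·K).
ΔU = 4.57×20.8×(1080−647) = 41200 J.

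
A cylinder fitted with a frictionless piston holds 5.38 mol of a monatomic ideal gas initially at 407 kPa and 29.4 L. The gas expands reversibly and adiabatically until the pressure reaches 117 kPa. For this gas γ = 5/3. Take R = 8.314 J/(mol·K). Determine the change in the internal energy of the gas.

-7050 J

T₁ = P₁V₁/(nR) = 407×29.4/(5.38×8.314) = 268 K.
Adiabatic: T₂/T₁ = (P₂/P₁)^((γ−1)/γ) ⇒ T₂ = 268×(0.287)^0.400 = 162 K; V₂ = 62.1 L.
For an ideal gas ΔU = nCvΔT with Cv = (3/2)R = 12.5 J/(mol·K).
ΔU = 5.38×12.5×(162−268) = -7050 J.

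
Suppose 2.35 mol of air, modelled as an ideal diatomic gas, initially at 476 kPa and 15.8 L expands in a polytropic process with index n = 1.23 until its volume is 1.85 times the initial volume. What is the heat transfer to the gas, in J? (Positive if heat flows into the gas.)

1830 J

T₁ = P₁V₁/(nR) = 476×15.8/(2.35×8.314) = 385 K.
Polytropic n=1.23: T₂ = T₁(V₁/V₂)^(n−1) = 385×(0.541)^0.23 = 334 K; P₂ = P₁(V₁/V₂)^n = 223 kPa.
W = (P₁V₁−P₂V₂)/(n−1) = (476×15.8−223×29.2)/0.23 = 4310 J.
ΔU = nCvΔT = 2.35×20.8×(334−385) = -2480 J.
Q = ΔU + W = 1830 J.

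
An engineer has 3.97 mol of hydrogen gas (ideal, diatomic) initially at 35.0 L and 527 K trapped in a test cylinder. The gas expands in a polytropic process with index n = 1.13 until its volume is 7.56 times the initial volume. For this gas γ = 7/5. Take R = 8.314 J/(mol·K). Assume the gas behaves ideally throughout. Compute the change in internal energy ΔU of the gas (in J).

P₁ = nRT₁/V₁ = 3.97×8.314×527/35.0 = 497 kPa.
Polytropic n=1.13: T₂ = T₁(V₁/V₂)^(n−1) = 527×(0.132)^0.13 = 405 K; P₂ = P₁(V₁/V₂)^n = 50.5 kPa.
For an ideal gas ΔU = nCvΔT with Cv = (5/2)R = 20.8 J/(mol·K).
ΔU = 3.97×20.8×(405−527) = -10100 J.

-10100 J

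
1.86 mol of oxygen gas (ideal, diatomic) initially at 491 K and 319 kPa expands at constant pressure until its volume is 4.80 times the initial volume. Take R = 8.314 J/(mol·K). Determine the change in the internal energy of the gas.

V₁ = nRT₁/P₁ = 1.86×8.314×491/319 = 23.8 L.
Isobaric: P stays 319 kPa; V/T = const ⇒ T₂ = 2360 K, V₂ = 114 L.
For an ideal gas ΔU = nCvΔT with Cv = (5/2)R = 20.8 J/(mol·K).
ΔU = 1.86×20.8×(2360−491) = 72100 J.

72100 J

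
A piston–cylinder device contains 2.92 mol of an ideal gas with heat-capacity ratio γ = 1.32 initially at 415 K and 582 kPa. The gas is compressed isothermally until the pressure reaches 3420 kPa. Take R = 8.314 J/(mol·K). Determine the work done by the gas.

-17800 J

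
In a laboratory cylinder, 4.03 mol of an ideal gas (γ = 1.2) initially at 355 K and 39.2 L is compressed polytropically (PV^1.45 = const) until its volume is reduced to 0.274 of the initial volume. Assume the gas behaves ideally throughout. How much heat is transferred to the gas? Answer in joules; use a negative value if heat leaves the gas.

26100 J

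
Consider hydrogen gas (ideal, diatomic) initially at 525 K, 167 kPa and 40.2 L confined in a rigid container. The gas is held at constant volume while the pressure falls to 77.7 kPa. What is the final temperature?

244 K

Isochoric: V stays 40.2 L; P/T = const ⇒ T₂ = 244 K, P₂ = 77.7 kPa.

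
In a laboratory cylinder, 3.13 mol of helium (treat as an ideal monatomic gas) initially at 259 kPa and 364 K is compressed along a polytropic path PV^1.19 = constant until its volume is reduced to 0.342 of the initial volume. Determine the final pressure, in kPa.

929 kPa

V₁ = nRT₁/P₁ = 3.13×8.314×364/259 = 36.6 L.
Polytropic n=1.19: T₂ = T₁(V₁/V₂)^(n−1) = 364×(2.92)^0.19 = 446 K; P₂ = P₁(V₁/V₂)^n = 929 kPa.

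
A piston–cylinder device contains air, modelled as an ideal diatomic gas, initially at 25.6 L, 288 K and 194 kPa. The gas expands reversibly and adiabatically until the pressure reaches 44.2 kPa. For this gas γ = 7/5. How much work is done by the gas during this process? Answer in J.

4280 J

n = P₁V₁/(RT₁) = 194×25.6/(8.314×288) = 2.07 mol.
Adiabatic: T₂/T₁ = (P₂/P₁)^((γ−1)/γ) ⇒ T₂ = 288×(0.228)^0.286 = 189 K; V₂ = 73.6 L.
ΔU = nCvΔT = 2.07×20.8×(189−288) = -4280 J.
Q = 0 for an adiabatic process, so W = −ΔU = 4280 J.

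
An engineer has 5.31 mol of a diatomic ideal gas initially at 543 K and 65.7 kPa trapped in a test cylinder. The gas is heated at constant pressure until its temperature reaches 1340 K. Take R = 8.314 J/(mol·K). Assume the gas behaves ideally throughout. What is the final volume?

V₁ = nRT₁/P₁ = 5.31×8.314×543/65.7 = 365 L.
Isobaric: P stays 65.7 kPa; V/T = const ⇒ T₂ = 1340 K, V₂ = 900 L.

900 L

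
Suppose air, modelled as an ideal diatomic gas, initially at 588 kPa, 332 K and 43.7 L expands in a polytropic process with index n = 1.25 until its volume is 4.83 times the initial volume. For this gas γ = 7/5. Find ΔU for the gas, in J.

-20900 J

n = P₁V₁/(RT₁) = 588×43.7/(8.314×332) = 9.31 mol.
Polytropic n=1.25: T₂ = T₁(V₁/V₂)^(n−1) = 332×(0.207)^0.25 = 224 K; P₂ = P₁(V₁/V₂)^n = 82.1 kPa.
For an ideal gas ΔU = nCvΔT with Cv = (5/2)R = 20.8 J/(mol·K).
ΔU = 9.31×20.8×(224−332) = -20900 J.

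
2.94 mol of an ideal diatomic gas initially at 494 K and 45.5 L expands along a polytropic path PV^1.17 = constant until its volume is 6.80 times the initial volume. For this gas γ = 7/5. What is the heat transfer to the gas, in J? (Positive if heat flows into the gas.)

P₁ = nRT₁/V₁ = 2.94×8.314×494/45.5 = 265 kPa.
Polytropic n=1.17: T₂ = T₁(V₁/V₂)^(n−1) = 494×(0.147)^0.17 = 357 K; P₂ = P₁(V₁/V₂)^n = 28.2 kPa.
W = (P₁V₁−P₂V₂)/(n−1) = (265×45.5−28.2×309)/0.17 = 19800 J.
ΔU = nCvΔT = 2.94×20.8×(357−494) = -8400 J.
Q = ΔU + W = 11400 J.

11400 J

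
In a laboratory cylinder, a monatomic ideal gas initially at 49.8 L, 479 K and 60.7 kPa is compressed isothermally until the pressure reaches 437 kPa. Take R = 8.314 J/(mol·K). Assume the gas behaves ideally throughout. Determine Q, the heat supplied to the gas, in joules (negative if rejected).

n = P₁V₁/(RT₁) = 60.7×49.8/(8.314×479) = 0.759 mol.
Isothermal: T stays 479 K; PV = const ⇒ V₂ = 6.92 L, P₂ = 437 kPa.
ΔU = 0 (ideal gas, T constant).
W = nRT ln(V₂/V₁) = 0.759×8.314×479×ln(0.139) = -5970 J.
Q = ΔU + W = -5970 J.

-5970 J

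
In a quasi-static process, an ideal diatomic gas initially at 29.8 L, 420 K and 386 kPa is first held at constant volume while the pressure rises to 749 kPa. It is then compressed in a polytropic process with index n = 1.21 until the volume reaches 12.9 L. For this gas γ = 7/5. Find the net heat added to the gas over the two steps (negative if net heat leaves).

17300 J

n = P₁V₁/(RT₁) = 386×29.8/(8.314×420) = 3.29 mol.
Step 1 — Isochoric: V stays 29.8 L; P/T = const ⇒ T₂ = 815 K, P₂ = 749 kPa.
W = 0 (no volume change).
ΔU = nCvΔT = 3.29×20.8×(815−420) = 27000 J.
Q = ΔU = 27000 J.
State after step 1: P = 749 kPa, V = 29.8 L, T = 815 K.
Step 2 — Polytropic n=1.21: T₂ = T₁(V₁/V₂)^(n−1) = 815×(2.31)^0.21 = 972 K; P₂ = P₁(V₁/V₂)^n = 2060 kPa.
W = (P₁V₁−P₂V₂)/(n−1) = (749×29.8−2060×12.9)/0.21 = -20400 J.
ΔU = nCvΔT = 3.29×20.8×(972−815) = 10700 J.
Q = ΔU + W = -9710 J.
Net over both steps: W = -20400 J, Q = 17300 J, ΔU = 37800 J.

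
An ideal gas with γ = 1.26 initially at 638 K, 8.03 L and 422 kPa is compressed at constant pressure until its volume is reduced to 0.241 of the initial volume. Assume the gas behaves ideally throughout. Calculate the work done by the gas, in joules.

n = P₁V₁/(RT₁) = 422×8.03/(8.314×638) = 0.639 mol.
Isobaric: P stays 422 kPa; V/T = const ⇒ T₂ = 154 K, V₂ = 1.94 L.
W = PΔV = 422×(1.94−8.03) kPa·L = -2570 J.

-2570 J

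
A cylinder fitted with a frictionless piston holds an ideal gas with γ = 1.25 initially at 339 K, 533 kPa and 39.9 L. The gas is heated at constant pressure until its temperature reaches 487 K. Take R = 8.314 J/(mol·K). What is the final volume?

57.3 L

Isobaric: P stays 533 kPa; V/T = const ⇒ T₂ = 487 K, V₂ = 57.3 L.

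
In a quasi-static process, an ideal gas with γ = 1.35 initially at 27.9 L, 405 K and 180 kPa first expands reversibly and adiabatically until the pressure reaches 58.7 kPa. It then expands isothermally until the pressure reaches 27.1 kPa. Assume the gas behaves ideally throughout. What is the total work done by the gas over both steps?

6520 J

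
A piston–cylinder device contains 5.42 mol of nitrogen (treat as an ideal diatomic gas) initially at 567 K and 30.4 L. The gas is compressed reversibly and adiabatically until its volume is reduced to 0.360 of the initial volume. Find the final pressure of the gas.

3510 kPa

P₁ = nRT₁/V₁ = 5.42×8.314×567/30.4 = 840 kPa.
Adiabatic: TV^(γ−1) = const ⇒ T₂ = 567×(2.78)^0.400 = 853 K; PV^γ = const ⇒ P₂ = 3510 kPa.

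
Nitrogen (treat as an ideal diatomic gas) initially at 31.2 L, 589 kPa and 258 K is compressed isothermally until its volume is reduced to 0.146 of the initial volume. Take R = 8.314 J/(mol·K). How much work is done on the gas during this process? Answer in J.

n = P₁V₁/(RT₁) = 589×31.2/(8.314×258) = 8.57 mol.
Isothermal: T stays 258 K; PV = const ⇒ V₂ = 4.56 L, P₂ = 4030 kPa.
W = nRT ln(V₂/V₁) = 8.57×8.314×258×ln(0.146) = -35400 J.
Work done on the gas = −W_by = 35400 J.

35400 J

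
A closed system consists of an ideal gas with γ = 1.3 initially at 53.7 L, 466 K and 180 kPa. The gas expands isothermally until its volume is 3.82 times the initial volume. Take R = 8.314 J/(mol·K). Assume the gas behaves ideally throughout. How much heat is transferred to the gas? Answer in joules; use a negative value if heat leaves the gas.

n = P₁V₁/(RT₁) = 180×53.7/(8.314×466) = 2.49 mol.
Isothermal: T stays 466 K; PV = const ⇒ V₂ = 205 L, P₂ = 47.1 kPa.
ΔU = 0 (ideal gas, T constant).
W = nRT ln(V₂/V₁) = 2.49×8.314×466×ln(3.82) = 13000 J.
Q = ΔU + W = 13000 J.

13000 J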